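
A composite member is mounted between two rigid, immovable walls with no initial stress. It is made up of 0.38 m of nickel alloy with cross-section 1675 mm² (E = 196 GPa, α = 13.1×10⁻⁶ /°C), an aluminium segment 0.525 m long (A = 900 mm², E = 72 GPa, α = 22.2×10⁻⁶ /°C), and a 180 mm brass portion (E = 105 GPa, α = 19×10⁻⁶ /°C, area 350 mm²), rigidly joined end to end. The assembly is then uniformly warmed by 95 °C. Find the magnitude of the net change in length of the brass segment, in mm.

With the walls removed the bar would change length by δ_free = Σ αᵢΔT Lᵢ = 13.1×10⁻⁶×95×380 + 22.2×10⁻⁶×95×525 + 19×10⁻⁶×95×180 = 1.905 mm.
Since the ends are fixed, an axial force P builds up, equal in every segment, with P · Σ Lᵢ/(AᵢEᵢ) = δ_free.
The series flexibility is Σ Lᵢ/(AᵢEᵢ) = 380/(1675×196×10³) + 525/(900×72×10³) + 180/(350×105×10³) = 1.416×10⁻⁵ mm/N.
So P = 1.905 / 1.416×10⁻⁵ = 134.6 kN, compressive.
For the brass segment, free thermal change = 19×10⁻⁶×95×180 = 0.3249 mm and elastic change from P = 134600×180/(350×105×10³) = 0.6591 mm; these oppose, so the net change is 0.334 mm (segment shortens).

|ΔL| ≈ 0.334 mm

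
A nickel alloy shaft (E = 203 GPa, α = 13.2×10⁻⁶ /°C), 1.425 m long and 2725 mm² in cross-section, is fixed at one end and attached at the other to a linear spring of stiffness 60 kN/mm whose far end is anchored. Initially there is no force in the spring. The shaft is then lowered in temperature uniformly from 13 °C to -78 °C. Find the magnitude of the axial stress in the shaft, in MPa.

The unrestrained thermal change is αΔT L = 13.2×10⁻⁶ × 91 × 1425 = 1.712 mm.
Let P be the tensile force in the spring. The shaft extends elastically by PL/(AE) and the spring stretches by P/k; together these equal δ_free.
P [ L/(AE) + 1/k ] = δ_free → P [ 1425/(2725×203×10³) + 1/(60×10³) ] = 1.712.
P = 1.712 / 1.924×10⁻⁵ = 88950 N.
σ = P/A = 88950/2725 = 32.64 MPa.

σ ≈ 32.6 MPa (tensile)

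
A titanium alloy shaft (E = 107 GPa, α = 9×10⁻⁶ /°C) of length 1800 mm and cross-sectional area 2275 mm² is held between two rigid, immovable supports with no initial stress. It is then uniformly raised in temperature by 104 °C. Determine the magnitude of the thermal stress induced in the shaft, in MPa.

Because both ends are immovable the net strain is zero, and the suppressed thermal strain is αΔT = 9×10⁻⁶ × 104 = 936×10⁻⁶.
Hence σ = E·αΔT = 107×10³ × 936×10⁻⁶ = 100.2 MPa, compressive.

σ ≈ 100 MPa (compressive)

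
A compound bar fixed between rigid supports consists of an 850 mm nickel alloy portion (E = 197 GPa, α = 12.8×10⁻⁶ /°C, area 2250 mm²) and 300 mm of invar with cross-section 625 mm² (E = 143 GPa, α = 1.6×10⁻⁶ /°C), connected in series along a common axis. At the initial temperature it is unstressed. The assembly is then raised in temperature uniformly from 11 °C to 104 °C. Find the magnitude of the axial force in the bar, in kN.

With the walls removed the bar would change length by δ_free = Σ αᵢΔT Lᵢ = 12.8×10⁻⁶×93×850 + 1.6×10⁻⁶×93×300 = 1.056 mm.
Since the ends are fixed, an axial force P builds up, equal in every segment, with P · Σ Lᵢ/(AᵢEᵢ) = δ_free.
Σ Lᵢ/(AᵢEᵢ) = 850/(2250×197×10³) + 300/(625×143×10³) = 5.274×10⁻⁶ mm/N.
P = 1.056 / 5.274×10⁻⁶ = 200300 N = 200.3 kN, compressive.

P ≈ 200 kN (compressive)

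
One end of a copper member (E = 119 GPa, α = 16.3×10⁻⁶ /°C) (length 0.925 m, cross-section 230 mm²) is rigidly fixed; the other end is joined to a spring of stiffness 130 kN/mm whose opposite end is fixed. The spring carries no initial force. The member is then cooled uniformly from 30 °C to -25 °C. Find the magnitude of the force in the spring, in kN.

P ≈ 20 kN

The unrestrained thermal change is αΔT L = 16.3×10⁻⁶ × 55 × 925 = 0.8293 mm.
With a force P in the spring, the elastic change of the member is PL/(AE) and that of the spring is P/k; compatibility requires their sum to equal δ_free.
So P = δ_free / [L/(AE) + 1/k] = 0.8293 / [ 925/(230×119×10³) + 1/(130×10³) ].
P = 0.8293 / 4.149×10⁻⁵ = 19990 N.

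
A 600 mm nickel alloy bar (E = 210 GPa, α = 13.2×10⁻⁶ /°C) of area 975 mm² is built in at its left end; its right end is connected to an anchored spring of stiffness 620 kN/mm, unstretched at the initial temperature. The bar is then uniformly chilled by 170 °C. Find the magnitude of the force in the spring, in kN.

If the spring were absent the bar would shorten by αΔT L = 13.2×10⁻⁶ × 170 × 600 = 1.346 mm.
With a force P in the spring, the elastic change of the bar is PL/(AE) and that of the spring is P/k; compatibility requires their sum to equal δ_free.
P [ L/(AE) + 1/k ] = δ_free → P [ 600/(975×210×10³) + 1/(620×10³) ] = 1.346.
P = 1.346 / 4.543×10⁻⁶ = 296300 N.

P ≈ 296 kN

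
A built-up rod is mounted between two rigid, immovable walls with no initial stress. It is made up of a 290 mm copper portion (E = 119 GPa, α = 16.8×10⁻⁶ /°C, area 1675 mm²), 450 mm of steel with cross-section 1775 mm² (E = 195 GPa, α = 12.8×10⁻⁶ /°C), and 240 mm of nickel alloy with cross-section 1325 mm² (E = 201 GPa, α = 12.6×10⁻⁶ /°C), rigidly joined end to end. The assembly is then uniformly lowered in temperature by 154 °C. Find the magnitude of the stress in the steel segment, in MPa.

σ ≈ 324 MPa (tensile)

Free thermal contraction of the whole bar: Σ αᵢΔT Lᵢ = 16.8×10⁻⁶×154×290 + 12.8×10⁻⁶×154×450 + 12.6×10⁻⁶×154×240 = 2.103 mm.
The walls prevent any net length change, so an axial force P (same in every segment) develops. Compatibility: P · Σ Lᵢ/(AᵢEᵢ) = δ_free.
The series flexibility is Σ Lᵢ/(AᵢEᵢ) = 290/(1675×119×10³) + 450/(1775×195×10³) + 240/(1325×201×10³) = 3.656×10⁻⁶ mm/N.
So P = 2.103 / 3.656×10⁻⁶ = 575.2 kN, tensile.
σ_{steel} = P / A = 575200 / 1775 = 324.1 MPa.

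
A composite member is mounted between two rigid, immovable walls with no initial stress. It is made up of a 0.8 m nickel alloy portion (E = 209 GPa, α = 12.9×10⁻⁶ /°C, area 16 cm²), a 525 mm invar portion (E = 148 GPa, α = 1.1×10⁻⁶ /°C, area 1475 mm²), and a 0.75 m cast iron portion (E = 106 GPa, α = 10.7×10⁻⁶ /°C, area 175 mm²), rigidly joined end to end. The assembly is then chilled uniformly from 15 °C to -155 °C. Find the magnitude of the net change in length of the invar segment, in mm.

|ΔL| ≈ 0.0729 mm

Free thermal contraction of the whole bar: Σ αᵢΔT Lᵢ = 12.9×10⁻⁶×170×800 + 1.1×10⁻⁶×170×525 + 10.7×10⁻⁶×170×750 = 3.217 mm.
Since the ends are fixed, an axial force P builds up, equal in every segment, with P · Σ Lᵢ/(AᵢEᵢ) = δ_free.
The series flexibility is Σ Lᵢ/(AᵢEᵢ) = 800/(1600×209×10³) + 525/(1475×148×10³) + 750/(175×106×10³) = 4.523×10⁻⁵ mm/N.
So P = 3.217 / 4.523×10⁻⁵ = 71.12 kN, tensile.
For the invar segment, free thermal change = 1.1×10⁻⁶×170×525 = 0.09818 mm and elastic change from P = 71120×525/(1475×148×10³) = 0.171 mm; these oppose, so the net change is 0.0729 mm (segment lengthens).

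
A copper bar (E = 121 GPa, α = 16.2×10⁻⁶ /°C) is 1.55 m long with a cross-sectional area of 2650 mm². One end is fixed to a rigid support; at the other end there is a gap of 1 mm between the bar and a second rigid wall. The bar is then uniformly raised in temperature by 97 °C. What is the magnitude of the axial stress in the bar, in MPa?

σ ≈ 112 MPa (compressive)

If the wall were absent the bar would grow by αΔT L = 16.2×10⁻⁶ × 97 × 1550 = 2.436 mm.
The gap closes (δ_free > 1 mm) and the wall then resists a further 2.436 − 1 = 1.436 mm of expansion.
That suppressed elongation corresponds to σ = E·Δ/L = 121×10³ × 1.436/1550 = 112.1 MPa.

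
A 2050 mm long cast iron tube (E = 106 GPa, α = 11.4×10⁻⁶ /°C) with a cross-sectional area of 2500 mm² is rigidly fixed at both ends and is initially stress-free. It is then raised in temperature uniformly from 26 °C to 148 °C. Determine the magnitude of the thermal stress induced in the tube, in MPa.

σ ≈ 147 MPa (compressive)

The supports are rigid, so the total axial strain is zero. The restrained thermal strain is ε = αΔT = 11.4×10⁻⁶ × 122 = 1390.8×10⁻⁶.
The stress required to suppress this strain is σ = Eε = 106×10³ × 1390.8×10⁻⁶ = 147.4 MPa, compressive since the tube is trying to expand.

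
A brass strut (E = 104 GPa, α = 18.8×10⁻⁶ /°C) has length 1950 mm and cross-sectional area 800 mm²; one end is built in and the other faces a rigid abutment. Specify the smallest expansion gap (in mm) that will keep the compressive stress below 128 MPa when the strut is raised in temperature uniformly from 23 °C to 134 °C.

g ≈ 1.67 mm

Free expansion if unrestrained: δ_free = αΔT L = 18.8×10⁻⁶ × 111 × 1950 = 4.069 mm.
At the allowable stress the elastic shortening the wall may impose is σL/E = 128 × 1950 / (104×10³) = 2.4 mm.
So the gap has to take up the difference, g_min = δ_free − σL/E = 4.069 − 2.4 = 1.669 mm.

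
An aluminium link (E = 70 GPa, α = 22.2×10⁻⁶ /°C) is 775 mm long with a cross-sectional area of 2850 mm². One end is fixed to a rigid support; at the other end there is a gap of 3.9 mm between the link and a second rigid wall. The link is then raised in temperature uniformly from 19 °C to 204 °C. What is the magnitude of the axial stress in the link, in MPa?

If the wall were absent the link would grow by αΔT L = 22.2×10⁻⁶ × 185 × 775 = 3.183 mm.
This is smaller than the 3.9 mm clearance, so the link expands freely without reaching the stop — the stress is zero.

σ ≈ 0 MPa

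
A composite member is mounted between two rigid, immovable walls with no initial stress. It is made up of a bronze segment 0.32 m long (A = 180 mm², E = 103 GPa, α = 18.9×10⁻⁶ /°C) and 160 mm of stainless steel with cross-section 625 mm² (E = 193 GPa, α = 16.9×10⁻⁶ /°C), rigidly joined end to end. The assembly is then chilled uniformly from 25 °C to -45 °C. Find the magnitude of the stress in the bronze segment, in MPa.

σ ≈ 183 MPa (tensile)

Free thermal contraction of the whole bar: Σ αᵢΔT Lᵢ = 18.9×10⁻⁶×70×320 + 16.9×10⁻⁶×70×160 = 0.6126 mm.
Since the ends are fixed, an axial force P builds up, equal in every segment, with P · Σ Lᵢ/(AᵢEᵢ) = δ_free.
Σ Lᵢ/(AᵢEᵢ) = 320/(180×103×10³) + 160/(625×193×10³) = 1.859×10⁻⁵ mm/N.
P = 0.6126 / 1.859×10⁻⁵ = 32960 N = 32.96 kN, tensile.
σ_{bronze} = P / A = 32960 / 180 = 183.1 MPa.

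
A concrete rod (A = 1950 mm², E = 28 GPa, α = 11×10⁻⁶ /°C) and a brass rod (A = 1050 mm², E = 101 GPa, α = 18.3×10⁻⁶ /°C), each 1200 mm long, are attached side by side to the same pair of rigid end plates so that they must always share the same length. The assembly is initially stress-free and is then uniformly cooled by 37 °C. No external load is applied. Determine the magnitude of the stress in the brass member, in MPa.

The brass has the larger α, so on cooling it would change length more than the concrete if both were free. The rigid plates force a common final length, so the brass is put into tension and the concrete into compression, with equal and opposite forces P (no external load).
Equating the net (thermal + elastic) strains gives |α₁ − α₂|·ΔT = P·[1/(A₁E₁) + 1/(A₂E₂)].
|α₁ − α₂|·ΔT = 7.3×10⁻⁶ × 37 = 0.0002701.
1/(A₁E₁) + 1/(A₂E₂) = 1/(1950×28×10³) + 1/(1050×101×10³) = 2.774×10⁻⁸ N⁻¹.
P = 0.0002701 / 2.774×10⁻⁸ = 9735 N = 9.735 kN.
σ_{brass} = P/A₂ = 9735/1050 = 9.272 MPa, tensile.

σ ≈ 9.27 MPa (tensile)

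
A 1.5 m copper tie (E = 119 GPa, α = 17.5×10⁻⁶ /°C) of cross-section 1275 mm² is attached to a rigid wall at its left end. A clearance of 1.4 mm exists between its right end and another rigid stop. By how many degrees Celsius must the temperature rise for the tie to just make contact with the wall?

ΔT ≈ 53.3 °C

The gap closes when αΔT L = 1.4 mm, since the tie is still unstressed at that instant.
So ΔT = g/(αL) = 1.4/(17.5×10⁻⁶ × 1500) = 53.33 °C.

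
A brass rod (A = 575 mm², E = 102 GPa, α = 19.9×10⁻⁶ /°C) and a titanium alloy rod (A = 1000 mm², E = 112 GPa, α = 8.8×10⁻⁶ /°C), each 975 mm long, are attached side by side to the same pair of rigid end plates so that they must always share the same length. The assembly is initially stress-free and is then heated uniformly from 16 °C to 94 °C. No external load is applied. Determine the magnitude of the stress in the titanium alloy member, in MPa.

σ ≈ 33.3 MPa (tensile)

The brass has the larger α, so on heating it would change length more than the titanium alloy if both were free. The rigid plates force a common final length, so the brass is put into compression and the titanium alloy into tension, with equal and opposite forces P (no external load).
Compatibility of the two members (thermal + elastic change equal): (α₁ − α₂)ΔT = P·[1/(A₁E₁) + 1/(A₂E₂)].
|α₁ − α₂|·ΔT = 11.1×10⁻⁶ × 78 = 0.0008658.
1/(A₁E₁) + 1/(A₂E₂) = 1/(575×102×10³) + 1/(1000×112×10³) = 2.598×10⁻⁸ N⁻¹.
So P = 0.0008658 / 2.598×10⁻⁸ = 33.33 kN.
σ_{titanium alloy} = P/A₂ = 33330/1000 = 33.33 MPa, tensile.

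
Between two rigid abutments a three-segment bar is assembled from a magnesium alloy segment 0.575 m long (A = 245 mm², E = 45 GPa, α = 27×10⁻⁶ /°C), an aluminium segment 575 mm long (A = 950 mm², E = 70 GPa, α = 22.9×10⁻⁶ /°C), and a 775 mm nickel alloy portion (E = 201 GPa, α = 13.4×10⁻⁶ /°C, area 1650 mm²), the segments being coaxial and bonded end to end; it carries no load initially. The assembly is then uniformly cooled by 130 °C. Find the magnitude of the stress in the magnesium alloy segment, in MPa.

σ ≈ 328 MPa (tensile)

With the walls removed the bar would change length by δ_free = Σ αᵢΔT Lᵢ = 27×10⁻⁶×130×575 + 22.9×10⁻⁶×130×575 + 13.4×10⁻⁶×130×775 = 5.08 mm.
The walls prevent any net length change, so an axial force P (same in every segment) develops. Compatibility: P · Σ Lᵢ/(AᵢEᵢ) = δ_free.
The series flexibility is Σ Lᵢ/(AᵢEᵢ) = 575/(245×45×10³) + 575/(950×70×10³) + 775/(1650×201×10³) = 6.314×10⁻⁵ mm/N.
P = 5.08 / 6.314×10⁻⁵ = 80460 N = 80.46 kN, tensile.
σ_{magnesium alloy} = P / A = 80460 / 245 = 328.4 MPa.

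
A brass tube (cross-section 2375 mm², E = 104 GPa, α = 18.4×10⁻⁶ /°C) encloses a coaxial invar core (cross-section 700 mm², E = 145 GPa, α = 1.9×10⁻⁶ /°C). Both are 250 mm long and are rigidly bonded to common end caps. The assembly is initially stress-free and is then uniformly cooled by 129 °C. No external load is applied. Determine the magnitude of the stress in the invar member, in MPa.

Both members must finish at the same length. With the larger α, the brass tends to over-contract; the plates restrain it, putting the brass in tension and the invar in compression. With no external load the two internal forces are equal and opposite, magnitude P.
Equating the net (thermal + elastic) strains gives |α₁ − α₂|·ΔT = P·[1/(A₁E₁) + 1/(A₂E₂)].
|α₁ − α₂|·ΔT = 16.5×10⁻⁶ × 129 = 0.002128.
1/(A₁E₁) + 1/(A₂E₂) = 1/(2375×104×10³) + 1/(700×145×10³) = 1.39×10⁻⁸ N⁻¹.
P = 0.002128 / 1.39×10⁻⁸ = 153100 N = 153.1 kN.
σ_{invar} = P/A₂ = 153100/700 = 218.7 MPa, compressive.

σ ≈ 219 MPa (compressive)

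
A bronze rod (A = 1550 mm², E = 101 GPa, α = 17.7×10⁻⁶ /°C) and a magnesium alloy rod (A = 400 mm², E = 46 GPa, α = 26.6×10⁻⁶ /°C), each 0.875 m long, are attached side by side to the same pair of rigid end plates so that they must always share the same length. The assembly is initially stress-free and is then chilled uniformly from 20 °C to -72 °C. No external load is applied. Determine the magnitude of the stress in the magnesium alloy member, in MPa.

Equilibrium of a rigid end plate with no external load gives equal and opposite internal forces ±P in the two members. Since α_{magnesium alloy} > α_{bronze}, cooling drives the magnesium alloy into tension and the bronze into compression.
Equating the net (thermal + elastic) strains gives |α₁ − α₂|·ΔT = P·[1/(A₁E₁) + 1/(A₂E₂)].
|α₁ − α₂|·ΔT = 8.9×10⁻⁶ × 92 = 0.0008188.
1/(A₁E₁) + 1/(A₂E₂) = 1/(1550×101×10³) + 1/(400×46×10³) = 6.074×10⁻⁸ N⁻¹.
So P = 0.0008188 / 6.074×10⁻⁸ = 13.48 kN.
σ_{magnesium alloy} = P/A₂ = 13480/400 = 33.7 MPa, tensile.

σ ≈ 33.7 MPa (tensile)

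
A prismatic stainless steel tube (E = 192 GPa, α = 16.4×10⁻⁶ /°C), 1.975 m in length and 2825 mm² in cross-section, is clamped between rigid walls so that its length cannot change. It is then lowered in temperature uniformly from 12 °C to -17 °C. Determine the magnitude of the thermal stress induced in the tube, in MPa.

σ ≈ 91.3 MPa (tensile)

The supports are rigid, so the total axial strain is zero. The restrained thermal strain is ε = αΔT = 16.4×10⁻⁶ × 29 = 475.6×10⁻⁶.
Hence σ = E·αΔT = 192×10³ × 475.6×10⁻⁶ = 91.32 MPa, tensile.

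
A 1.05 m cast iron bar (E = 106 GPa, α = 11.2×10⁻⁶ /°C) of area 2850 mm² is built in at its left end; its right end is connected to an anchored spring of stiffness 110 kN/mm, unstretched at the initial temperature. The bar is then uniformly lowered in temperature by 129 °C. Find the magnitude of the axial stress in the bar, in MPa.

The unrestrained thermal change is αΔT L = 11.2×10⁻⁶ × 129 × 1050 = 1.517 mm.
Let P be the tensile force in the spring. The bar extends elastically by PL/(AE) and the spring stretches by P/k; together these equal δ_free.
P [ L/(AE) + 1/k ] = δ_free → P [ 1050/(2850×106×10³) + 1/(110×10³) ] = 1.517.
P = 1.517 / 1.257×10⁻⁵ = 120700 N.
σ = P/A = 120700/2850 = 42.36 MPa.

σ ≈ 42.4 MPa (tensile)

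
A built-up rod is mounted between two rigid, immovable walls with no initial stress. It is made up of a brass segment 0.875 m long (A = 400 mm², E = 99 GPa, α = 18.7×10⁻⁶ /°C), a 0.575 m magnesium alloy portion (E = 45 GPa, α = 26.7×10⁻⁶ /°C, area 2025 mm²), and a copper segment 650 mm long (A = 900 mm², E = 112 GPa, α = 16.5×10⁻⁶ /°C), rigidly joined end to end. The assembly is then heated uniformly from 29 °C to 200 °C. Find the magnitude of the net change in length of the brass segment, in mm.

With the walls removed the bar would change length by δ_free = Σ αᵢΔT Lᵢ = 18.7×10⁻⁶×171×875 + 26.7×10⁻⁶×171×575 + 16.5×10⁻⁶×171×650 = 7.257 mm.
The rigid supports impose zero overall length change; the single axial force P common to all segments must satisfy P Σ Lᵢ/(AᵢEᵢ) = δ_free.
The series flexibility is Σ Lᵢ/(AᵢEᵢ) = 875/(400×99×10³) + 575/(2025×45×10³) + 650/(900×112×10³) = 3.485×10⁻⁵ mm/N.
Hence P = δ_free / Σ(L/AE) = 7.257/3.485×10⁻⁵ = 208.2 kN (compressive).
For the brass segment, free thermal change = 18.7×10⁻⁶×171×875 = 2.798 mm and elastic change from P = 208200×875/(400×99×10³) = 4.601 mm; these oppose, so the net change is 1.8 mm (segment shortens).

|ΔL| ≈ 1.8 mm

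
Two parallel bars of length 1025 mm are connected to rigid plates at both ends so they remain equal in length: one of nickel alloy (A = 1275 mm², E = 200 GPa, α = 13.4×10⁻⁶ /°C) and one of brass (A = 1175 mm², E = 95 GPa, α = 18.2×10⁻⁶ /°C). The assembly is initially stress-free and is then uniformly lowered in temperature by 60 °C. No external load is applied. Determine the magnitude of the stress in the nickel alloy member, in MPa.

σ ≈ 17.5 MPa (compressive)

Both members must finish at the same length. With the larger α, the brass tends to over-contract; the plates restrain it, putting the brass in tension and the nickel alloy in compression. With no external load the two internal forces are equal and opposite, magnitude P.
Setting the final lengths equal and cancelling L: (α₁ − α₂)ΔT = P/(A₁E₁) + P/(A₂E₂).
|α₁ − α₂|·ΔT = 4.8×10⁻⁶ × 60 = 0.000288.
1/(A₁E₁) + 1/(A₂E₂) = 1/(1275×200×10³) + 1/(1175×95×10³) = 1.288×10⁻⁸ N⁻¹.
So P = 0.000288 / 1.288×10⁻⁸ = 22.36 kN.
σ_{nickel alloy} = P/A₁ = 22360/1275 = 17.54 MPa, compressive.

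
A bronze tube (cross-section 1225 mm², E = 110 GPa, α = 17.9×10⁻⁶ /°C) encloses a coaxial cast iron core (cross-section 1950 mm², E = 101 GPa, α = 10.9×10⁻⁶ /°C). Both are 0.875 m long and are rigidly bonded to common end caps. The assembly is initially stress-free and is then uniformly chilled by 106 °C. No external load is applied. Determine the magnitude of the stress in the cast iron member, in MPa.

σ ≈ 30.4 MPa (compressive)

Equilibrium of a rigid end plate with no external load gives equal and opposite internal forces ±P in the two members. Since α_{bronze} > α_{cast iron}, cooling drives the bronze into tension and the cast iron into compression.
Compatibility of the two members (thermal + elastic change equal): (α₁ − α₂)ΔT = P·[1/(A₁E₁) + 1/(A₂E₂)].
|α₁ − α₂|·ΔT = 7×10⁻⁶ × 106 = 0.000742.
1/(A₁E₁) + 1/(A₂E₂) = 1/(1225×110×10³) + 1/(1950×101×10³) = 1.25×10⁻⁸ N⁻¹.
So P = 0.000742 / 1.25×10⁻⁸ = 59.37 kN.
σ_{cast iron} = P/A₂ = 59370/1950 = 30.44 MPa, compressive.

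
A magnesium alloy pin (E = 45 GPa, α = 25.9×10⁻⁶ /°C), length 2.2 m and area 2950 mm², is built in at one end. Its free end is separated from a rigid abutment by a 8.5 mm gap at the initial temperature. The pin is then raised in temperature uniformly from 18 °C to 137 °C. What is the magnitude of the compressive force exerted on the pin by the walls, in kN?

Unrestrained expansion: δ_free = αΔT L = 25.9×10⁻⁶ × 119 × 2200 = 6.781 mm.
This is smaller than the 8.5 mm clearance, so the pin expands freely without reaching the stop — the stress is zero.

P ≈ 0 kN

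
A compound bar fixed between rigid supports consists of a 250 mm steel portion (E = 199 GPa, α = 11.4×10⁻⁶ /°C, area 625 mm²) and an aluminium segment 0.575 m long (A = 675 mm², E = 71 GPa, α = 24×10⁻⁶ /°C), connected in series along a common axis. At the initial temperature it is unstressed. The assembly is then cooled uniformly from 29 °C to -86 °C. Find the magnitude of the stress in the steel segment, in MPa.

Free thermal contraction of the whole bar: Σ αᵢΔT Lᵢ = 11.4×10⁻⁶×115×250 + 24×10⁻⁶×115×575 = 1.915 mm.
The rigid supports impose zero overall length change; the single axial force P common to all segments must satisfy P Σ Lᵢ/(AᵢEᵢ) = δ_free.
The series flexibility is Σ Lᵢ/(AᵢEᵢ) = 250/(625×199×10³) + 575/(675×71×10³) = 1.401×10⁻⁵ mm/N.
P = 1.915 / 1.401×10⁻⁵ = 136700 N = 136.7 kN, tensile.
σ_{steel} = P / A = 136700 / 625 = 218.7 MPa.

σ ≈ 219 MPa (tensile)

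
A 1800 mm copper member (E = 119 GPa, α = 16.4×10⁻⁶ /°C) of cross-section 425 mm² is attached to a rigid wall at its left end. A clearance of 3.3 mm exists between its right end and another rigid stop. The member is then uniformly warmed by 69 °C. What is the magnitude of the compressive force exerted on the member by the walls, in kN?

Free thermal elongation = αΔT L = 16.4×10⁻⁶ × 69 × 1800 = 2.037 mm.
This is smaller than the 3.3 mm clearance, so the member expands freely without reaching the stop — the stress is zero.

P ≈ 0 kN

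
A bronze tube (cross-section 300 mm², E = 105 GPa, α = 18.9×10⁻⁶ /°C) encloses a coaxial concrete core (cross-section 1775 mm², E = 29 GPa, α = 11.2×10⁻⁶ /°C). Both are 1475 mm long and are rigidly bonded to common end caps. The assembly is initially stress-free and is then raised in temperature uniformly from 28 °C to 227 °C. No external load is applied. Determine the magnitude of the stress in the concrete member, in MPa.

σ ≈ 16.9 MPa (tensile)

Equilibrium of a rigid end plate with no external load gives equal and opposite internal forces ±P in the two members. Since α_{bronze} > α_{concrete}, heating drives the bronze into compression and the concrete into tension.
Equating the net (thermal + elastic) strains gives |α₁ − α₂|·ΔT = P·[1/(A₁E₁) + 1/(A₂E₂)].
|α₁ − α₂|·ΔT = 7.7×10⁻⁶ × 199 = 0.001532.
1/(A₁E₁) + 1/(A₂E₂) = 1/(300×105×10³) + 1/(1775×29×10³) = 5.117×10⁻⁸ N⁻¹.
So P = 0.001532 / 5.117×10⁻⁸ = 29.94 kN.
σ_{concrete} = P/A₂ = 29940/1775 = 16.87 MPa, tensile.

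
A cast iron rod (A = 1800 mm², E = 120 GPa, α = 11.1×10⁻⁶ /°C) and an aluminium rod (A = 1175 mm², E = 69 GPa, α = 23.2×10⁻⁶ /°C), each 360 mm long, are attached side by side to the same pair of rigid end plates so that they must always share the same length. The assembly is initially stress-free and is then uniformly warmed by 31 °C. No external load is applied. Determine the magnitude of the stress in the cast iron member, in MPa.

The aluminium has the larger α, so on heating it would change length more than the cast iron if both were free. The rigid plates force a common final length, so the aluminium is put into compression and the cast iron into tension, with equal and opposite forces P (no external load).
Equating the net (thermal + elastic) strains gives |α₁ − α₂|·ΔT = P·[1/(A₁E₁) + 1/(A₂E₂)].
|α₁ − α₂|·ΔT = 12.1×10⁻⁶ × 31 = 0.0003751.
1/(A₁E₁) + 1/(A₂E₂) = 1/(1800×120×10³) + 1/(1175×69×10³) = 1.696×10⁻⁸ N⁻¹.
P = 0.0003751 / 1.696×10⁻⁸ = 22110 N = 22.11 kN.
σ_{cast iron} = P/A₁ = 22110/1800 = 12.28 MPa, tensile.

σ ≈ 12.3 MPa (tensile)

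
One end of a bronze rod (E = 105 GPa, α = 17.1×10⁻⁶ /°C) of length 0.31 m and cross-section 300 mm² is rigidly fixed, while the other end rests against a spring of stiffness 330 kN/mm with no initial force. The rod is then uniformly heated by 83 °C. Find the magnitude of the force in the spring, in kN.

Free thermal expansion: δ_free = αΔT L = 17.1×10⁻⁶ × 83 × 310 = 0.44 mm.
Let P be the compressive force at the spring. The rod shortens elastically by PL/(AE) and the spring compresses by P/k; together these equal δ_free.
P [ L/(AE) + 1/k ] = δ_free → P [ 310/(300×105×10³) + 1/(330×10³) ] = 0.44.
P = 0.44 / 1.287×10⁻⁵ = 34180 N.

P ≈ 34.2 kN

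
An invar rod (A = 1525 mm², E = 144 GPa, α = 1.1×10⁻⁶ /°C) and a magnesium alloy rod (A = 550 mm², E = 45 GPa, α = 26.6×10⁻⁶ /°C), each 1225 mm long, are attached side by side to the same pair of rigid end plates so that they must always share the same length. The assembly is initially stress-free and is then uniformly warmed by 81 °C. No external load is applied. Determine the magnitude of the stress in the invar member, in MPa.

σ ≈ 30.1 MPa (tensile)

Both members must finish at the same length. With the larger α, the magnesium alloy tends to over-expand; the plates restrain it, putting the magnesium alloy in compression and the invar in tension. With no external load the two internal forces are equal and opposite, magnitude P.
Equating the net (thermal + elastic) strains gives |α₁ − α₂|·ΔT = P·[1/(A₁E₁) + 1/(A₂E₂)].
|α₁ − α₂|·ΔT = 25.5×10⁻⁶ × 81 = 0.002066.
1/(A₁E₁) + 1/(A₂E₂) = 1/(1525×144×10³) + 1/(550×45×10³) = 4.496×10⁻⁸ N⁻¹.
So P = 0.002066 / 4.496×10⁻⁸ = 45.94 kN.
σ_{invar} = P/A₁ = 45940/1525 = 30.13 MPa, tensile.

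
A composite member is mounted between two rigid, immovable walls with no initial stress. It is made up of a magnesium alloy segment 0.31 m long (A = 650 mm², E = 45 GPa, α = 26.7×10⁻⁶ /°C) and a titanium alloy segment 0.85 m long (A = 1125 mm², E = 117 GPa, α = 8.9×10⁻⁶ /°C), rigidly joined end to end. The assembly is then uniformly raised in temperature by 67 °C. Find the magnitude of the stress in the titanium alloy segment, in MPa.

σ ≈ 55.3 MPa (compressive)

With the walls removed the bar would change length by δ_free = Σ αᵢΔT Lᵢ = 26.7×10⁻⁶×67×310 + 8.9×10⁻⁶×67×850 = 1.061 mm.
The walls prevent any net length change, so an axial force P (same in every segment) develops. Compatibility: P · Σ Lᵢ/(AᵢEᵢ) = δ_free.
Σ Lᵢ/(AᵢEᵢ) = 310/(650×45×10³) + 850/(1125×117×10³) = 1.706×10⁻⁵ mm/N.
Hence P = δ_free / Σ(L/AE) = 1.061/1.706×10⁻⁵ = 62.23 kN (compressive).
σ_{titanium alloy} = P / A = 62230 / 1125 = 55.32 MPa.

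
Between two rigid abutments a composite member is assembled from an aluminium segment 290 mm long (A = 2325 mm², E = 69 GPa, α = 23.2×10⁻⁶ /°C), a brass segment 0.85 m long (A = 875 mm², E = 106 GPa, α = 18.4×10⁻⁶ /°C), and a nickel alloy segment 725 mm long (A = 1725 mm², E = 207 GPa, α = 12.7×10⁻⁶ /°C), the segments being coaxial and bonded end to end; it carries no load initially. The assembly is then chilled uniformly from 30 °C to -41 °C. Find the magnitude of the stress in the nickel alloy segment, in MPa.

If the supports were absent, the total length change would be Σ αᵢΔT Lᵢ = 23.2×10⁻⁶×71×290 + 18.4×10⁻⁶×71×850 + 12.7×10⁻⁶×71×725 = 2.242 mm.
The rigid supports impose zero overall length change; the single axial force P common to all segments must satisfy P Σ Lᵢ/(AᵢEᵢ) = δ_free.
The series flexibility is Σ Lᵢ/(AᵢEᵢ) = 290/(2325×69×10³) + 850/(875×106×10³) + 725/(1725×207×10³) = 1.3×10⁻⁵ mm/N.
So P = 2.242 / 1.3×10⁻⁵ = 172.4 kN, tensile.
σ_{nickel alloy} = P / A = 172400 / 1725 = 99.95 MPa.

σ ≈ 100 MPa (tensile)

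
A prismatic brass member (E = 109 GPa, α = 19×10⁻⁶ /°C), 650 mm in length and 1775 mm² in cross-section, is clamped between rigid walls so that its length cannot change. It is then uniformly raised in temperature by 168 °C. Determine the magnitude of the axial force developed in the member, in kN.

The ends cannot move, so σ = EαΔT = 109×10³ × 19×10⁻⁶ × 168 = 347.9 MPa.
Then P = σA = 347.9 × 1775 mm² = 617.6 kN, compressive.

P ≈ 618 kN (compressive)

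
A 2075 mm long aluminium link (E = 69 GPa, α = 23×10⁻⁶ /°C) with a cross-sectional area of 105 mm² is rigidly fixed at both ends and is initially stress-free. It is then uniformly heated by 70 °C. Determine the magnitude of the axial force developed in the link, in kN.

With zero net strain, σ = E·αΔT = 69 GPa × 23×10⁻⁶ × 70 = 111.1 MPa.
Then P = σA = 111.1 × 105 mm² = 11.66 kN, compressive.

P ≈ 11.7 kN (compressive)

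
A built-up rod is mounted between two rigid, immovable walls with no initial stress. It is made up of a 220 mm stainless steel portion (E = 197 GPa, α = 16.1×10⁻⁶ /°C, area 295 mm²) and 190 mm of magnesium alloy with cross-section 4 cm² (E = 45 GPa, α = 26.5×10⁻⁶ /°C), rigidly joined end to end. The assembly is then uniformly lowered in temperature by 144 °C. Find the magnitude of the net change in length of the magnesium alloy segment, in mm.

Free thermal contraction of the whole bar: Σ αᵢΔT Lᵢ = 16.1×10⁻⁶×144×220 + 26.5×10⁻⁶×144×190 = 1.235 mm.
The walls prevent any net length change, so an axial force P (same in every segment) develops. Compatibility: P · Σ Lᵢ/(AᵢEᵢ) = δ_free.
Σ Lᵢ/(AᵢEᵢ) = 220/(295×197×10³) + 190/(400×45×10³) = 1.434×10⁻⁵ mm/N.
P = 1.235 / 1.434×10⁻⁵ = 86120 N = 86.12 kN, tensile.
For the magnesium alloy segment, free thermal change = 26.5×10⁻⁶×144×190 = 0.725 mm and elastic change from P = 86120×190/(400×45×10³) = 0.9091 mm; these oppose, so the net change is 0.184 mm (segment lengthens).

|ΔL| ≈ 0.184 mm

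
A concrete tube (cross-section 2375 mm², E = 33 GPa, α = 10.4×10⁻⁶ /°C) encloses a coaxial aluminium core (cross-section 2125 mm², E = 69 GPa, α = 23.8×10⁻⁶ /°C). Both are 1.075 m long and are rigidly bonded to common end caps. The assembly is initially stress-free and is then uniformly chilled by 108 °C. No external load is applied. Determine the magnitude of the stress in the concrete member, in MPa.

σ ≈ 31.1 MPa (compressive)

Equilibrium of a rigid end plate with no external load gives equal and opposite internal forces ±P in the two members. Since α_{aluminium} > α_{concrete}, cooling drives the aluminium into tension and the concrete into compression.
Compatibility of the two members (thermal + elastic change equal): (α₁ − α₂)ΔT = P·[1/(A₁E₁) + 1/(A₂E₂)].
|α₁ − α₂|·ΔT = 13.4×10⁻⁶ × 108 = 0.001447.
1/(A₁E₁) + 1/(A₂E₂) = 1/(2375×33×10³) + 1/(2125×69×10³) = 1.958×10⁻⁸ N⁻¹.
P = 0.001447 / 1.958×10⁻⁸ = 73910 N = 73.91 kN.
σ_{concrete} = P/A₁ = 73910/2375 = 31.12 MPa, compressive.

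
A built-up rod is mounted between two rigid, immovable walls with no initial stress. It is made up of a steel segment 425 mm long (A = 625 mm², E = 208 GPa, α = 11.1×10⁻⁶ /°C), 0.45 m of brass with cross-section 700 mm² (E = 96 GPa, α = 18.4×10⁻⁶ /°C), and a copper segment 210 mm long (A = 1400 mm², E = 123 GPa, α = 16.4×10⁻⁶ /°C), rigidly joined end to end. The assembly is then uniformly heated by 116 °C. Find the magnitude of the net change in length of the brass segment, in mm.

With the walls removed the bar would change length by δ_free = Σ αᵢΔT Lᵢ = 11.1×10⁻⁶×116×425 + 18.4×10⁻⁶×116×450 + 16.4×10⁻⁶×116×210 = 1.907 mm.
The rigid supports impose zero overall length change; the single axial force P common to all segments must satisfy P Σ Lᵢ/(AᵢEᵢ) = δ_free.
The series flexibility is Σ Lᵢ/(AᵢEᵢ) = 425/(625×208×10³) + 450/(700×96×10³) + 210/(1400×123×10³) = 1.119×10⁻⁵ mm/N.
Hence P = δ_free / Σ(L/AE) = 1.907/1.119×10⁻⁵ = 170.5 kN (compressive).
For the brass segment, free thermal change = 18.4×10⁻⁶×116×450 = 0.9605 mm and elastic change from P = 170500×450/(700×96×10³) = 1.142 mm; these oppose, so the net change is 0.181 mm (segment shortens).

|ΔL| ≈ 0.181 mm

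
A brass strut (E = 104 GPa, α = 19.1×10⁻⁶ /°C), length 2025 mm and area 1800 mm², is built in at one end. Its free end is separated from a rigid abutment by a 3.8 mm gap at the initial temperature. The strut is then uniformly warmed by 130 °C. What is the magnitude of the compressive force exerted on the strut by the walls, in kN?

Unrestrained expansion: δ_free = αΔT L = 19.1×10⁻⁶ × 130 × 2025 = 5.028 mm.
This exceeds the 3.8 mm gap, so the wall pushes back. The portion of expansion that must be recovered elastically is δ_free − gap = 5.028 − 3.8 = 1.228 mm.
That suppressed elongation corresponds to σ = E·Δ/L = 104×10³ × 1.228/2025 = 63.07 MPa.
P = σA = 63.07 × 1800 = 113.5 kN.

P ≈ 114 kN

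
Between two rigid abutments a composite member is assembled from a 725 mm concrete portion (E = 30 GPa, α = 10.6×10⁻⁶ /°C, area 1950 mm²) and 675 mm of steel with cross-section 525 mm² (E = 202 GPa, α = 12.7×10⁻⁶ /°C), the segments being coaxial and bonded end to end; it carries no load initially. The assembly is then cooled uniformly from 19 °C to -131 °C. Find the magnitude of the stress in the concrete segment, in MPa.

σ ≈ 66.7 MPa (tensile)

Free thermal contraction of the whole bar: Σ αᵢΔT Lᵢ = 10.6×10⁻⁶×150×725 + 12.7×10⁻⁶×150×675 = 2.439 mm.
The walls prevent any net length change, so an axial force P (same in every segment) develops. Compatibility: P · Σ Lᵢ/(AᵢEᵢ) = δ_free.
The series flexibility is Σ Lᵢ/(AᵢEᵢ) = 725/(1950×30×10³) + 675/(525×202×10³) = 1.876×10⁻⁵ mm/N.
So P = 2.439 / 1.876×10⁻⁵ = 130 kN, tensile.
σ_{concrete} = P / A = 130000 / 1950 = 66.67 MPa.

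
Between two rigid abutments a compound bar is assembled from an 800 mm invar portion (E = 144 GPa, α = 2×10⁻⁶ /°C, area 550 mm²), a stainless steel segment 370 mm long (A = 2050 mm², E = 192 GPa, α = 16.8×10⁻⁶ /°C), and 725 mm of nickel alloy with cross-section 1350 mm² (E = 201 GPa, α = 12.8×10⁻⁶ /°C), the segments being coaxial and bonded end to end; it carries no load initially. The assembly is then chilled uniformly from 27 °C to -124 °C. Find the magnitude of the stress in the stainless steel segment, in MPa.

With the walls removed the bar would change length by δ_free = Σ αᵢΔT Lᵢ = 2×10⁻⁶×151×800 + 16.8×10⁻⁶×151×370 + 12.8×10⁻⁶×151×725 = 2.581 mm.
The walls prevent any net length change, so an axial force P (same in every segment) develops. Compatibility: P · Σ Lᵢ/(AᵢEᵢ) = δ_free.
Σ Lᵢ/(AᵢEᵢ) = 800/(550×144×10³) + 370/(2050×192×10³) + 725/(1350×201×10³) = 1.371×10⁻⁵ mm/N.
Hence P = δ_free / Σ(L/AE) = 2.581/1.371×10⁻⁵ = 188.3 kN (tensile).
σ_{stainless steel} = P / A = 188300 / 2050 = 91.83 MPa.

σ ≈ 91.8 MPa (tensile)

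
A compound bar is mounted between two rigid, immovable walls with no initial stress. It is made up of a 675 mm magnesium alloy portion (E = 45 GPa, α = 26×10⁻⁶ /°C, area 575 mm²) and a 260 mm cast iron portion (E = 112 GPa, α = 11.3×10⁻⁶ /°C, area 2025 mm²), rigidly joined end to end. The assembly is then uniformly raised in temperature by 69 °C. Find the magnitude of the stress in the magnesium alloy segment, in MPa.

Free thermal expansion of the whole bar: Σ αᵢΔT Lᵢ = 26×10⁻⁶×69×675 + 11.3×10⁻⁶×69×260 = 1.414 mm.
Since the ends are fixed, an axial force P builds up, equal in every segment, with P · Σ Lᵢ/(AᵢEᵢ) = δ_free.
The series flexibility is Σ Lᵢ/(AᵢEᵢ) = 675/(575×45×10³) + 260/(2025×112×10³) = 2.723×10⁻⁵ mm/N.
Hence P = δ_free / Σ(L/AE) = 1.414/2.723×10⁻⁵ = 51.91 kN (compressive).
σ_{magnesium alloy} = P / A = 51910 / 575 = 90.28 MPa.

σ ≈ 90.3 MPa (compressive)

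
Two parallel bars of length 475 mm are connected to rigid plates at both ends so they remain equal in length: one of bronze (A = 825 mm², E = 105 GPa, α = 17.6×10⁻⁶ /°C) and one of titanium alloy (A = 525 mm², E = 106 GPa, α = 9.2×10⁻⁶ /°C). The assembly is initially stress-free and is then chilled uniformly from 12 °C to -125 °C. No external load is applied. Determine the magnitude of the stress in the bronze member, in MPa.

σ ≈ 47.3 MPa (tensile)

Both members must finish at the same length. With the larger α, the bronze tends to over-contract; the plates restrain it, putting the bronze in tension and the titanium alloy in compression. With no external load the two internal forces are equal and opposite, magnitude P.
Compatibility of the two members (thermal + elastic change equal): (α₁ − α₂)ΔT = P·[1/(A₁E₁) + 1/(A₂E₂)].
|α₁ − α₂|·ΔT = 8.4×10⁻⁶ × 137 = 0.001151.
1/(A₁E₁) + 1/(A₂E₂) = 1/(825×105×10³) + 1/(525×106×10³) = 2.951×10⁻⁸ N⁻¹.
P = 0.001151 / 2.951×10⁻⁸ = 38990 N = 38.99 kN.
σ_{bronze} = P/A₁ = 38990/825 = 47.26 MPa, tensile.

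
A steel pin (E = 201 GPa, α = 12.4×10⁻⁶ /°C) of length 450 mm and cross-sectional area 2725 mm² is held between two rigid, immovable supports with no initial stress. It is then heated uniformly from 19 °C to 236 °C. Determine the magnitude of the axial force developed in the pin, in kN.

Full restraint means ε = 0, so the stress is σ = EαΔT = 201×10³ × 12.4×10⁻⁶ × 217 = 540.9 MPa.
Then P = σA = 540.9 × 2725 mm² = 1474 kN, compressive.

P ≈ 1470 kN (compressive)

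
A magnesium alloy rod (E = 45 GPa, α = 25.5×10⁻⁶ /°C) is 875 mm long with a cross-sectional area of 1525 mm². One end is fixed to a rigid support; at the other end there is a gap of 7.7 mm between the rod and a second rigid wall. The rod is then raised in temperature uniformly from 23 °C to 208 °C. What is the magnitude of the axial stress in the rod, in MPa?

Free thermal elongation = αΔT L = 25.5×10⁻⁶ × 185 × 875 = 4.128 mm.
Since δ_free = 4.13 mm is less than the 7.7 mm gap, the rod never touches the wall. No axial force develops.

σ ≈ 0 MPa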